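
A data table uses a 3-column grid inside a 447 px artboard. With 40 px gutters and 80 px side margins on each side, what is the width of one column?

69 px

Inside the margins: 447 − 160 = 287 px.
Subtracting 2 gutters of 40 leaves 207 for 3 columns, so c = 69 px.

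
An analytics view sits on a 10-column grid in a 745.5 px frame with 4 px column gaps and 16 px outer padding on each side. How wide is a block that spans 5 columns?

354.75 px

Inside the margins: 745.5 − 32 = 713.5 px.
10c + 9·4 = 713.5 → 10c = 677.5 → c = 67.75 px.
5 columns plus 4 column gaps: 338.75 + 16 = 354.75 px.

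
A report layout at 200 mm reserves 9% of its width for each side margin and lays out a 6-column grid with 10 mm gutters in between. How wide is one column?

19 mm

Each margin = 9% of 200 = 18 mm; content = 200 − 2·18 = 164 mm.
Subtracting 5 gutters of 10 leaves 114 for 6 columns, so c = 19 mm.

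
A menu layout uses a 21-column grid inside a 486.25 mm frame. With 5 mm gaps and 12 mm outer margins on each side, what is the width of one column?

Take off 24 mm of margins, leaving 462.25 mm.
462.25 − 20·5 = 362.25; ÷21 gives c = 17.25 mm.

17.25 mm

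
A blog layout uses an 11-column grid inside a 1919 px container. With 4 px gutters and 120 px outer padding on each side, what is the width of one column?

Content width = 1919 − 2·120 = 1679 px.
1679 − 10·4 = 1639; ÷11 gives c = 149 px.

149 px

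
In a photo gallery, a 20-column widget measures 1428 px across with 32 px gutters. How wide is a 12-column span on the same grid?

844 px

1428 − 19·32 = 820; ÷20 gives c = 41 px.
12 columns plus 11 gutters: 492 + 352 = 844 px.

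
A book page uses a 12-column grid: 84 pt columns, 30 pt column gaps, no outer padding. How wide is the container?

Summing: 1008 + 330 = 1338 pt.

1338 pt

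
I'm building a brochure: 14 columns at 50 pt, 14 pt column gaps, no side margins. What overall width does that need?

882 pt

Artboard = 14·50 + 13·14 = 700 + 182 = 882 pt.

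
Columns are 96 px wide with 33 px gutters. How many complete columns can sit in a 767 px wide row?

6 columns

6 columns: 6·96 + 5·33 = 741 px ≤ 767.
7 columns: 870 px > 767. So 6.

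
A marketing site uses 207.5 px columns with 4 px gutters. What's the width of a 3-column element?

630.5 px

3-column span = 3·207.5 + 2·4 = 630.5 px.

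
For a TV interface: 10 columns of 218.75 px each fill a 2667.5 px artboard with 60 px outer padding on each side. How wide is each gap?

40 px

Content width = 2667.5 − 2·60 = 2547.5 px.
10·218.75 + 9g = 2547.5 → 9g = 360 → g = 40 px.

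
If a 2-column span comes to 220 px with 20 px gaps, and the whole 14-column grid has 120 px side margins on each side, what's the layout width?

2c + 1·20 = 220 → 2c = 200 → c = 100 px.
Layout = 2·120 + 14·100 + 13·20 = 240 + 1400 + 260 = 1900 px.

1900 px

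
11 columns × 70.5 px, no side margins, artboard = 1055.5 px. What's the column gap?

28 px

11 columns take 11·70.5 = 775.5 px; remaining 280 splits into 10 column gaps.
g = 280 / 10 = 28 px.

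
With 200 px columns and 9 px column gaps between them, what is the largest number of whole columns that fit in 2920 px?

14 columns

Each extra column adds 200 + 9 = 209 px.
(2920 + 9) / 209 = 14.01, so 14 columns fit.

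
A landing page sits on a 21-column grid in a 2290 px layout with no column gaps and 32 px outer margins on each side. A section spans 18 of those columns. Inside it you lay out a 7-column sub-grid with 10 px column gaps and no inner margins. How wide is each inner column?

Outer content = 2290 − 2·32 = 2226 px.
2226 / 21 = 106 px per column.
With no column gaps, 18 columns span 18·106 = 1908 px.
7d + 6·10 = 1908 → 7d = 1848 → d = 264 px.

264 px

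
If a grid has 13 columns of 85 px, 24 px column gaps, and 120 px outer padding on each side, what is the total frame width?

Total width: 2·120 + 13·85 + 12·24 = 1633 px.

1633 px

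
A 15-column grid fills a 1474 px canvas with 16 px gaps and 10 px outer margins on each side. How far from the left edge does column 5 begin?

402 px

Content = 1474 − 2·10 = 1454 px.
15c + 14·16 = 1454 → 15c = 1230 → c = 82 px.
Column 5 starts at margin + 4·(column + gutter) = 10 + 4·98 = 402 px.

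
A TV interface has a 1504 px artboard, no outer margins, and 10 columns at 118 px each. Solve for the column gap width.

10 columns take 10·118 = 1180 px; remaining 324 splits into 9 column gaps.
g = 324 / 9 = 36 px.

36 px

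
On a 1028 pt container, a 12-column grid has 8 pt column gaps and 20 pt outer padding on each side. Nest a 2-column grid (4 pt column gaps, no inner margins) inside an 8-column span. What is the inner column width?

326 pt

Inside the margins: 1028 − 40 = 988 pt.
988 − 11·8 = 900; ÷12 gives c = 75 pt.
8-column span = 8·75 + 7·8 = 656 pt.
656 − 1·4 = 652; ÷2 gives d = 326 pt.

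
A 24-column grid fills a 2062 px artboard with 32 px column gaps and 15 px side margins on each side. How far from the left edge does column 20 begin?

Subtract both margins: 2062 − 2·15 = 2032 px.
24 columns + 23 column gaps: 24c + 23·32 = 2032.
24c = 2032 − 736 = 1296, so c = 54 px.
Each column+gutter stride is 86 px; 19 of them past the 15 px margin is 15 + 1634 = 1649 px.

1649 px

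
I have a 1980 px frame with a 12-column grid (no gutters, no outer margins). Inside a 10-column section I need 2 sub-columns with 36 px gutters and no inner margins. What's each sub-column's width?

807 px

1980 / 12 = 165 px per column.
With no gutters, 10 columns span 10·165 = 1650 px.
1650 − 1·36 = 1614; ÷2 gives d = 807 px.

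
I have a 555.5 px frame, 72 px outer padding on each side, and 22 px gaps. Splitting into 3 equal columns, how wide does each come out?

Subtract both margins: 555.5 − 2·72 = 411.5 px.
3 columns + 2 gaps: 3c + 2·22 = 411.5.
3c = 411.5 − 44 = 367.5, so c = 122.5 px.

122.5 px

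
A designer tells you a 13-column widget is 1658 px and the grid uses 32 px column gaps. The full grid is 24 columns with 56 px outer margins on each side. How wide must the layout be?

Subtracting 12 column gaps of 32 leaves 1274 for 13 columns, so c = 98 px.
Total width: 2·56 + 24·98 + 23·32 = 3200 px.

3200 px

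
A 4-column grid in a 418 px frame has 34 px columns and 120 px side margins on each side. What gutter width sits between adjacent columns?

14 px

Subtract both margins: 418 − 2·120 = 178 px.
4 columns take 4·34 = 136 px; remaining 42 splits into 3 gutters.
g = 42 / 3 = 14 px.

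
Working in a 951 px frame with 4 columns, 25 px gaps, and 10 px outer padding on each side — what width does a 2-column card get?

453 px

Take off 20 px of margins, leaving 931 px.
4 columns + 3 gaps: 4c + 3·25 = 931.
4c = 931 − 75 = 856, so c = 214 px.
Span of 2: 2·214 + 1·25 = 428 + 25 = 453 px.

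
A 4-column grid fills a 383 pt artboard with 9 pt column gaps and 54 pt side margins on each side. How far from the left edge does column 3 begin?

196 pt

Subtract both margins: 383 − 2·54 = 275 pt.
275 − 3·9 = 248; ÷4 gives c = 62 pt.
Column 3 starts at margin + 2·(column + gutter) = 54 + 2·71 = 196 pt.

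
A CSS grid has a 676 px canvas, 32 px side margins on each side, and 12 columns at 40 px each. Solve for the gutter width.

Content width = 676 − 2·32 = 612 px.
12 columns take 12·40 = 480 px; remaining 132 splits into 11 gutters.
g = 132 / 11 = 12 px.

12 px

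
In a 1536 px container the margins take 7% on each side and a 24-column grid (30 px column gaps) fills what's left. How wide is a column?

26.29 px

1536 × (1 − 2·7%) = 1536 × 86% = 1320.96 px for the columns.
24 columns + 23 column gaps: 24c + 23·30 = 1320.96.
24c = 1320.96 − 690 = 630.96, so c = 26.29 px.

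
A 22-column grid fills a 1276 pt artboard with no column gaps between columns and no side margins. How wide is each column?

58 pt

With no column gaps, each column is 1276/22 = 58 pt.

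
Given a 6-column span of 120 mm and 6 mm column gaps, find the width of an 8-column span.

6 columns + 5 column gaps: 6c + 5·6 = 120.
6c = 120 − 30 = 90, so c = 15 mm.
8 columns plus 7 column gaps: 120 + 42 = 162 mm.

162 mm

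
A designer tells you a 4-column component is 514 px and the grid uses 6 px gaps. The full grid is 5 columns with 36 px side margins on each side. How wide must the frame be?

514 − 3·6 = 496; ÷4 gives c = 124 px.
Adding margins, columns and gutters: 72 + 620 + 24 = 716 px.

716 px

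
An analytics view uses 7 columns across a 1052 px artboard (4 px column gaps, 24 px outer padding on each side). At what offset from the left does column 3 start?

312 px

Take off 48 px of margins, leaving 1004 px.
7c + 6·4 = 1004 → 7c = 980 → c = 140 px.
Column 3 starts at margin + 2·(column + gutter) = 24 + 2·144 = 312 px.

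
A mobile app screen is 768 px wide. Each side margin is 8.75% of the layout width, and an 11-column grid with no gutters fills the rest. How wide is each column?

57.6 px

Margins: 8.75% × 768 = 67.2 px each, so content = 768 − 134.4 = 633.6 px.
11c = 633.6 → c = 57.6 px.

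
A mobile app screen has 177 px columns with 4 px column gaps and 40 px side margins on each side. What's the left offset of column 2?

221 px

Each column+gutter stride is 181 px; 1 of them past the 40 px margin is 40 + 181 = 221 px.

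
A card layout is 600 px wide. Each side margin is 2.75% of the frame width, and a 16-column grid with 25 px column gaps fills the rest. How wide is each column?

Margins: 2.75% × 600 = 16.5 px each, so content = 600 − 33 = 567 px.
567 − 15·25 = 192; ÷16 gives c = 12 px.

12 px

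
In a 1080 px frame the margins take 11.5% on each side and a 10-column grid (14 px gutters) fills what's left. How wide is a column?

70.56 px

1080 × (1 − 2·11.5%) = 1080 × 77% = 831.6 px for the columns.
10c + 9·14 = 831.6 → 10c = 705.6 → c = 70.56 px.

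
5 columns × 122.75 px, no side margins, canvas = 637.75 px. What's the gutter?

6 px

5·122.75 + 4g = 637.75 → 4g = 24 → g = 6 px.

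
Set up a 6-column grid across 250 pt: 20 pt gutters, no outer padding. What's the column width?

25 pt

250 − 5·20 = 150; ÷6 gives c = 25 pt.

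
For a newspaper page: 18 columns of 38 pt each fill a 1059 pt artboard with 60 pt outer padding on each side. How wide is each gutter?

Subtract both margins: 1059 − 2·60 = 939 pt.
18 columns take 18·38 = 684 pt; remaining 255 splits into 17 gutters.
g = 255 / 17 = 15 pt.

15 pt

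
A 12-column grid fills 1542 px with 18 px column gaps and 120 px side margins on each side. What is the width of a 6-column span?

Take off 240 px of margins, leaving 1302 px.
Subtracting 11 column gaps of 18 leaves 1104 for 12 columns, so c = 92 px.
6-column span = 6·92 + 5·18 = 642 px.

642 px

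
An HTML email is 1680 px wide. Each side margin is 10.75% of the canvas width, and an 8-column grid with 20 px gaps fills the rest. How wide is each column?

147.35 px

Margins: 10.75% × 1680 = 180.6 px each, so content = 1680 − 361.2 = 1318.8 px.
8c + 7·20 = 1318.8 → 8c = 1178.8 → c = 147.35 px.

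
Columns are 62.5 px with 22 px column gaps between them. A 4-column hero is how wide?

Span of 4: 4·62.5 + 3·22 = 250 + 66 = 316 px.

316 px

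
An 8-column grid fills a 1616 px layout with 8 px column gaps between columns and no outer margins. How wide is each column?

8c + 7·8 = 1616 → 8c = 1560 → c = 195 px.

195 px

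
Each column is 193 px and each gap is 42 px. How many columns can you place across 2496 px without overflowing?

10 columns: 10·193 + 9·42 = 2308 px ≤ 2496.
11 columns: 2543 px > 2496. So 10.

10 columns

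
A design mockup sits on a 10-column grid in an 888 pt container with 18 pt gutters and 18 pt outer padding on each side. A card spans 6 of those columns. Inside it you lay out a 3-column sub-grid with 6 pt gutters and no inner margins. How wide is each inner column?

164 pt

Outer content = 888 − 2·18 = 852 pt.
10 columns + 9 gutters: 10c + 9·18 = 852.
10c = 852 − 162 = 690, so c = 69 pt.
Span of 6: 6·69 + 5·18 = 414 + 90 = 504 pt.
3 columns + 2 gutters: 3d + 2·6 = 504.
3d = 504 − 12 = 492, so d = 164 pt.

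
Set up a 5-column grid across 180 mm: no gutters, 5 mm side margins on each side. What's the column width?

Inside the margins: 180 − 10 = 170 mm.
5c = 170 → c = 34 mm.

34 mm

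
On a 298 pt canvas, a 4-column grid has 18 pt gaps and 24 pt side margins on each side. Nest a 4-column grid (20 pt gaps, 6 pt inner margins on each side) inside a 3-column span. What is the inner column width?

Inside the margins: 298 − 48 = 250 pt.
4 columns + 3 gaps: 4c + 3·18 = 250.
4c = 250 − 54 = 196, so c = 49 pt.
3-column span = 3·49 + 2·18 = 183 pt.
Inner content = 183 − 2·6 = 171 pt.
4d + 3·20 = 171 → 4d = 111 → d = 27.75 pt.

27.75 pt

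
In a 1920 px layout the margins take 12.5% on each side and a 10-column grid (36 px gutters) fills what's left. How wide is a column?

111.6 px

Margins: 12.5% × 1920 = 240 px each, so content = 1920 − 480 = 1440 px.
10 columns + 9 gutters: 10c + 9·36 = 1440.
10c = 1440 − 324 = 1116, so c = 111.6 px.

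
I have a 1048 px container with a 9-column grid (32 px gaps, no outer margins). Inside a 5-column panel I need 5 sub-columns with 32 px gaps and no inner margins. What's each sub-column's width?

9c + 8·32 = 1048 → 9c = 792 → c = 88 px.
Span of 5: 5·88 + 4·32 = 440 + 128 = 568 px.
5d + 4·32 = 568 → 5d = 440 → d = 88 px.

88 px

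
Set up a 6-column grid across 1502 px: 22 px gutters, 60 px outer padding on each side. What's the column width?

212 px

Content width = 1502 − 2·60 = 1382 px.
Subtracting 5 gutters of 22 leaves 1272 for 6 columns, so c = 212 px.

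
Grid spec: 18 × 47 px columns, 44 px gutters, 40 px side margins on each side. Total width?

1674 px

Adding margins, columns and gutters: 80 + 846 + 748 = 1674 px.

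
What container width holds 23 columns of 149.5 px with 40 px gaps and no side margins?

4318.5 px

Container = 23·149.5 + 22·40 = 3438.5 + 880 = 4318.5 px.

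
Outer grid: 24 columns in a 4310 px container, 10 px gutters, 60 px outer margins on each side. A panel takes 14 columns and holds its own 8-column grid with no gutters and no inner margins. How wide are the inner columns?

305 px

Inside the margins: 4310 − 120 = 4190 px.
24c + 23·10 = 4190 → 24c = 3960 → c = 165 px.
14-column span = 14·165 + 13·10 = 2440 px.
8d = 2440 → d = 305 px.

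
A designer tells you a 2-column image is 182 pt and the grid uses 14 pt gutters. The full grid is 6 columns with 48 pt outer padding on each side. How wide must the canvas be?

670 pt

182 − 1·14 = 168; ÷2 gives c = 84 pt.
Canvas = 2·48 + 6·84 + 5·14 = 96 + 504 + 70 = 670 pt.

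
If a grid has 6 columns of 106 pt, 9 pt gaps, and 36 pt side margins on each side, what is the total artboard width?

753 pt

Artboard = 2·36 + 6·106 + 5·9 = 72 + 636 + 45 = 753 pt.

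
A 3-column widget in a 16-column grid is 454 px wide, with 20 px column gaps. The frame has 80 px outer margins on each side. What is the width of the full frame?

2668 px

454 − 2·20 = 414; ÷3 gives c = 138 px.
Frame = 2·80 + 16·138 + 15·20 = 160 + 2208 + 300 = 2668 px.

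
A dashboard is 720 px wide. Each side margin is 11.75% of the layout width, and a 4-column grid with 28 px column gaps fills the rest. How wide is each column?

Each margin = 11.75% of 720 = 84.6 px; content = 720 − 2·84.6 = 550.8 px.
Subtracting 3 column gaps of 28 leaves 466.8 for 4 columns, so c = 116.7 px.

116.7 px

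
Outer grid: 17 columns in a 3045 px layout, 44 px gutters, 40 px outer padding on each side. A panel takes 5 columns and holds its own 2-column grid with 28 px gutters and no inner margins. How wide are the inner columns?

406.5 px

Inside the margins: 3045 − 80 = 2965 px.
17 columns + 16 gutters: 17c + 16·44 = 2965.
17c = 2965 − 704 = 2261, so c = 133 px.
Span of 5: 5·133 + 4·44 = 665 + 176 = 841 px.
Subtracting 1 gutter of 28 leaves 813 for 2 columns, so d = 406.5 px.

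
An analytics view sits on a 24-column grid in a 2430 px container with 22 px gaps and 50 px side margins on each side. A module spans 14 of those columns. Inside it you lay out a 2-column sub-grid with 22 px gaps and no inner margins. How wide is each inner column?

Outer content = 2430 − 2·50 = 2330 px.
24 columns + 23 gaps: 24c + 23·22 = 2330.
24c = 2330 − 506 = 1824, so c = 76 px.
Span of 14: 14·76 + 13·22 = 1064 + 286 = 1350 px.
2 columns + 1 gap: 2d + 1·22 = 1350.
2d = 1350 − 22 = 1328, so d = 664 px.

664 px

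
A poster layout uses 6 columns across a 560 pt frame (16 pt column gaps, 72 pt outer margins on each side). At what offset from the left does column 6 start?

432 pt

Take off 144 pt of margins, leaving 416 pt.
416 − 5·16 = 336; ÷6 gives c = 56 pt.
Each column+gutter stride is 72 pt; 5 of them past the 72 pt margin is 72 + 360 = 432 pt.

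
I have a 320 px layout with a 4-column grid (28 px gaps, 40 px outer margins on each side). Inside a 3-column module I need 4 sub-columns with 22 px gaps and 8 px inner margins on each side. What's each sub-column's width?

Inside the margins: 320 − 80 = 240 px.
4 columns + 3 gaps: 4c + 3·28 = 240.
4c = 240 − 84 = 156, so c = 39 px.
3-column span = 3·39 + 2·28 = 173 px.
Inner content = 173 − 2·8 = 157 px.
Subtracting 3 gaps of 22 leaves 91 for 4 columns, so d = 22.75 px.

22.75 px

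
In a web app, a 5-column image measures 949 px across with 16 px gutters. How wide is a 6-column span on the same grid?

1142 px

Subtracting 4 gutters of 16 leaves 885 for 5 columns, so c = 177 px.
6-column span = 6·177 + 5·16 = 1142 px.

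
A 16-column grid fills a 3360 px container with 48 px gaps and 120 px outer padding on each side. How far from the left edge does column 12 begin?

Take off 240 px of margins, leaving 3120 px.
3120 − 15·48 = 2400; ÷16 gives c = 150 px.
Column 12 starts at margin + 11·(column + gutter) = 120 + 11·198 = 2298 px.

2298 px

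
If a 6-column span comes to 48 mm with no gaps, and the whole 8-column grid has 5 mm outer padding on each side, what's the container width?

74 mm

With no gaps, each column is 48/6 = 8 mm.
Total width: 2·5 + 8·8 = 74 mm.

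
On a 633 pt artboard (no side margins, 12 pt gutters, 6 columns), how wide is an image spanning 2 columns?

6 columns + 5 gutters: 6c + 5·12 = 633.
6c = 633 − 60 = 573, so c = 95.5 pt.
2 columns plus 1 gutter: 191 + 12 = 203 pt.

203 pt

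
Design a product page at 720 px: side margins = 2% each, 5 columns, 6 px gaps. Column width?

Each margin = 2% of 720 = 14.4 px; content = 720 − 2·14.4 = 691.2 px.
Subtracting 4 gaps of 6 leaves 667.2 for 5 columns, so c = 133.44 px.

133.44 px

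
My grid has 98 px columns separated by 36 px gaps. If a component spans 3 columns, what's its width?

3-column span = 3·98 + 2·36 = 366 px.

366 px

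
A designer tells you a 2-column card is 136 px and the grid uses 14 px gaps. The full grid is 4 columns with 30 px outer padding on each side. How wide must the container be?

2 columns + 1 gap: 2c + 1·14 = 136.
2c = 136 − 14 = 122, so c = 61 px.
Container = 2·30 + 4·61 + 3·14 = 60 + 244 + 42 = 346 px.

346 px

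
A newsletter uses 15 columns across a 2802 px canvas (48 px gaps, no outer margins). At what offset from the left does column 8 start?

1330 px

2802 − 14·48 = 2130; ÷15 gives c = 142 px.
Before column 8: 7 columns + 7 gaps.
Offset = 7·(142 + 48) = 7·190 = 1330 px.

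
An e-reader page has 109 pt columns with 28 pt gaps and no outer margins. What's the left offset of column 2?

137 pt

Each column+gutter stride is 137 pt; with no margin, 1 of them is 137 pt.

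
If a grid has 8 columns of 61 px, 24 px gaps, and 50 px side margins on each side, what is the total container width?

Adding margins, columns and gutters: 100 + 488 + 168 = 756 px.

756 px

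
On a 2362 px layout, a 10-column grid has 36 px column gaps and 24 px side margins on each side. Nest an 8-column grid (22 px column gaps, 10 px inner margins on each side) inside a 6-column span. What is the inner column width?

Subtract both margins: 2362 − 2·24 = 2314 px.
Subtracting 9 column gaps of 36 leaves 1990 for 10 columns, so c = 199 px.
6 columns plus 5 column gaps: 1194 + 180 = 1374 px.
Inner content = 1374 − 2·10 = 1354 px.
Subtracting 7 column gaps of 22 leaves 1200 for 8 columns, so d = 150 px.

150 px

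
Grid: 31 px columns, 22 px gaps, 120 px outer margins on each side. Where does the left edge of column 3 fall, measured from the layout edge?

Column 3 starts at margin + 2·(column + gutter) = 120 + 2·53 = 226 px.

226 px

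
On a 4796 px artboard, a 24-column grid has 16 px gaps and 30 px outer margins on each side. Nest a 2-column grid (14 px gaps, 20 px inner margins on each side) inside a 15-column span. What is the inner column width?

Take off 60 px of margins, leaving 4736 px.
24 columns + 23 gaps: 24c + 23·16 = 4736.
24c = 4736 − 368 = 4368, so c = 182 px.
15 columns plus 14 gaps: 2730 + 224 = 2954 px.
Inner content = 2954 − 2·20 = 2914 px.
Subtracting 1 gap of 14 leaves 2900 for 2 columns, so d = 1450 px.

1450 px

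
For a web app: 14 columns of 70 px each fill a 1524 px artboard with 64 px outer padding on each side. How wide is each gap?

32 px

Subtract both margins: 1524 − 2·64 = 1396 px.
Columns use 980 px, leaving 416 px across 13 gaps = 32 px each.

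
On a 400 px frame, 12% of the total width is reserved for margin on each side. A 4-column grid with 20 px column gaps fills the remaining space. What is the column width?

61 px

Margins: 12% × 400 = 48 px each, so content = 400 − 96 = 304 px.
4c + 3·20 = 304 → 4c = 244 → c = 61 px.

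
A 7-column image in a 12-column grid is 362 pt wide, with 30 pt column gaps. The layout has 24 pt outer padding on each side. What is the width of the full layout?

690 pt

7c + 6·30 = 362 → 7c = 182 → c = 26 pt.
Total width: 2·24 + 12·26 + 11·30 = 690 pt.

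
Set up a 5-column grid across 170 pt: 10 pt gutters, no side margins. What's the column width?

5c + 4·10 = 170 → 5c = 130 → c = 26 pt.

26 pt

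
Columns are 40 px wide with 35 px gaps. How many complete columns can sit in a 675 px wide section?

9 columns: 9·40 + 8·35 = 640 px ≤ 675.
10 columns: 715 px > 675. So 9.

9 columns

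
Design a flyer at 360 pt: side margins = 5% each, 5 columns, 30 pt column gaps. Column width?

40.8 pt

360 × (1 − 2·5%) = 360 × 90% = 324 pt for the columns.
Subtracting 4 column gaps of 30 leaves 204 for 5 columns, so c = 40.8 pt.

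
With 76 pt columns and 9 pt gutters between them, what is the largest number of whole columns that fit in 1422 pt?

16 columns: 16·76 + 15·9 = 1351 pt ≤ 1422.
17 columns: 1436 pt > 1422. So 16.

16 columns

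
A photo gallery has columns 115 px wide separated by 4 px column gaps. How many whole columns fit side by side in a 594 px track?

5 columns: 5·115 + 4·4 = 591 px ≤ 594.
6 columns: 710 px > 594. So 5.

5 columns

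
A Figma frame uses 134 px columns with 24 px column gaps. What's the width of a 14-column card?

2188 px

14 columns plus 13 column gaps: 1876 + 312 = 2188 px.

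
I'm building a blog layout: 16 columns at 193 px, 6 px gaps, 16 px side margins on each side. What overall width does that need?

3210 px

Frame = 2·16 + 16·193 + 15·6 = 32 + 3088 + 90 = 3210 px.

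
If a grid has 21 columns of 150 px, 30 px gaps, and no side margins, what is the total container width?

Summing: 3150 + 600 = 3750 px.

3750 px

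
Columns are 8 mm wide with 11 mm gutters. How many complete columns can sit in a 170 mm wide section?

Each extra column adds 8 + 11 = 19 mm.
(170 + 11) / 19 = 9.53, so 9 columns fit.

9 columns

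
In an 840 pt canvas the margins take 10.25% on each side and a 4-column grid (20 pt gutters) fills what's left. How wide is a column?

151.95 pt

Each margin = 10.25% of 840 = 86.1 pt; content = 840 − 2·86.1 = 667.8 pt.
4 columns + 3 gutters: 4c + 3·20 = 667.8.
4c = 667.8 − 60 = 607.8, so c = 151.95 pt.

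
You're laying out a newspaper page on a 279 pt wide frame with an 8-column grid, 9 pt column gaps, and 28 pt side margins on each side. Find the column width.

20 pt

Subtract both margins: 279 − 2·28 = 223 pt.
8c + 7·9 = 223 → 8c = 160 → c = 20 pt.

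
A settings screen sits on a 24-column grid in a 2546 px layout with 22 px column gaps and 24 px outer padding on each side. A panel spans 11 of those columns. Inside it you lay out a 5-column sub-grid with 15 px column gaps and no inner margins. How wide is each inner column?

Take off 48 px of margins, leaving 2498 px.
Subtracting 23 column gaps of 22 leaves 1992 for 24 columns, so c = 83 px.
11 columns plus 10 column gaps: 913 + 220 = 1133 px.
1133 − 4·15 = 1073; ÷5 gives d = 214.6 px.

214.6 px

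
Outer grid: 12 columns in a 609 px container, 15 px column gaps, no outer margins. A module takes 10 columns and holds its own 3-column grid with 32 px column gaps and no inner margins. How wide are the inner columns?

147 px

12 columns + 11 column gaps: 12c + 11·15 = 609.
12c = 609 − 165 = 444, so c = 37 px.
10 columns plus 9 column gaps: 370 + 135 = 505 px.
505 − 2·32 = 441; ÷3 gives d = 147 px.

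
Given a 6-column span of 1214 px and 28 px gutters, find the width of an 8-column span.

1628 px

1214 − 5·28 = 1074; ÷6 gives c = 179 px.
Span of 8: 8·179 + 7·28 = 1432 + 196 = 1628 px.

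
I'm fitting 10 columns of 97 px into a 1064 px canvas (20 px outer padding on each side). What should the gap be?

6 px

Inside the margins: 1064 − 40 = 1024 px.
10·97 + 9g = 1024 → 9g = 54 → g = 6 px.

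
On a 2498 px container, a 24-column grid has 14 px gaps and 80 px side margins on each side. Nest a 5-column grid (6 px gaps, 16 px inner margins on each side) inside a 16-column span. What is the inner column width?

Subtract both margins: 2498 − 2·80 = 2338 px.
Subtracting 23 gaps of 14 leaves 2016 for 24 columns, so c = 84 px.
Span of 16: 16·84 + 15·14 = 1344 + 210 = 1554 px.
Inner content = 1554 − 2·16 = 1522 px.
5d + 4·6 = 1522 → 5d = 1498 → d = 299.6 px.

299.6 px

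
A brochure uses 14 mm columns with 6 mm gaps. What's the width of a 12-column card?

234 mm

Span of 12: 12·14 + 11·6 = 168 + 66 = 234 mm.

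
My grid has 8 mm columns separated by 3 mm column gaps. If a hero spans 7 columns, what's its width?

Span of 7: 7·8 + 6·3 = 56 + 18 = 74 mm.

74 mm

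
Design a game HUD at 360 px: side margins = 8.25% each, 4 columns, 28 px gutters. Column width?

Margins: 8.25% × 360 = 29.7 px each, so content = 360 − 59.4 = 300.6 px.
Subtracting 3 gutters of 28 leaves 216.6 for 4 columns, so c = 54.15 px.

54.15 px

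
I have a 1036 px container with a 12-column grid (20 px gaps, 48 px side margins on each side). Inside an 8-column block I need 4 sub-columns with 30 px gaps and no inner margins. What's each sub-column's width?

132.5 px

Outer content = 1036 − 2·48 = 940 px.
12c + 11·20 = 940 → 12c = 720 → c = 60 px.
8 columns plus 7 gaps: 480 + 140 = 620 px.
620 − 3·30 = 530; ÷4 gives d = 132.5 px.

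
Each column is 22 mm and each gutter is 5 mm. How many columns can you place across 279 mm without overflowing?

10 columns

k columns need k·22 + (k−1)·5 = k·27 − 5.
k·27 − 5 ≤ 279 → k ≤ 284 / 27 ≈ 10.52, so k = 10.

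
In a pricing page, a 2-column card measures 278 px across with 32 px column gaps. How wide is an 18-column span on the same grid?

2c + 1·32 = 278 → 2c = 246 → c = 123 px.
Span of 18: 18·123 + 17·32 = 2214 + 544 = 2758 px.

2758 px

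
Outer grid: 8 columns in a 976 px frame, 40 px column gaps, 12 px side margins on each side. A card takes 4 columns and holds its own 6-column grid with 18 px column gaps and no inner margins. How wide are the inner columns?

61 px

Inside the margins: 976 − 24 = 952 px.
Subtracting 7 column gaps of 40 leaves 672 for 8 columns, so c = 84 px.
Span of 4: 4·84 + 3·40 = 336 + 120 = 456 px.
6d + 5·18 = 456 → 6d = 366 → d = 61 px.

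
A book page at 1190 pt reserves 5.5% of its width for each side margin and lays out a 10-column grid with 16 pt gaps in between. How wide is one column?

Each margin = 5.5% of 1190 = 65.45 pt; content = 1190 − 2·65.45 = 1059.1 pt.
10c + 9·16 = 1059.1 → 10c = 915.1 → c = 91.51 pt.

91.51 pt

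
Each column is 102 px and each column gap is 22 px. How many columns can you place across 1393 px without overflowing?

11 columns: 11·102 + 10·22 = 1342 px ≤ 1393.
12 columns: 1466 px > 1393. So 11.

11 columns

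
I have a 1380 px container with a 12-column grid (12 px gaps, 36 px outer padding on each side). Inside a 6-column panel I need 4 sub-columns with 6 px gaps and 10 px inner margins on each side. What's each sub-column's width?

152.5 px

Take off 72 px of margins, leaving 1308 px.
1308 − 11·12 = 1176; ÷12 gives c = 98 px.
6-column span = 6·98 + 5·12 = 648 px.
Inner content = 648 − 2·10 = 628 px.
4d + 3·6 = 628 → 4d = 610 → d = 152.5 px.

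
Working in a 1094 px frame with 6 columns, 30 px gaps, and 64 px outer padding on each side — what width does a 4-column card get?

Content width = 1094 − 2·64 = 966 px.
Subtracting 5 gaps of 30 leaves 816 for 6 columns, so c = 136 px.
4 columns plus 3 gaps: 544 + 90 = 634 px.

634 px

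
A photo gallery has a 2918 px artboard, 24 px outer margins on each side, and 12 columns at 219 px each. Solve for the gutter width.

Take off 48 px of margins, leaving 2870 px.
12·219 + 11g = 2870 → 11g = 242 → g = 22 px.

22 px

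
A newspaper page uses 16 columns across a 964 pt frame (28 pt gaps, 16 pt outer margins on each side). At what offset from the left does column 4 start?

Take off 32 pt of margins, leaving 932 pt.
16c + 15·28 = 932 → 16c = 512 → c = 32 pt.
Column 4 starts at margin + 3·(column + gutter) = 16 + 3·60 = 196 pt.

196 pt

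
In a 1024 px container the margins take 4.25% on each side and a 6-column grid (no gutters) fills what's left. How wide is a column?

156.16 px

1024 × (1 − 2·4.25%) = 1024 × 91.5% = 936.96 px for the columns.
With no gutters, each column is 936.96/6 = 156.16 px.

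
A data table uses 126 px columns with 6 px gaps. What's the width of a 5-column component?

654 px

5 columns plus 4 gaps: 630 + 24 = 654 px.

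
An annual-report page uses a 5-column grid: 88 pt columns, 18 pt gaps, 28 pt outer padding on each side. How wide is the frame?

568 pt

Frame = 2·28 + 5·88 + 4·18 = 56 + 440 + 72 = 568 pt.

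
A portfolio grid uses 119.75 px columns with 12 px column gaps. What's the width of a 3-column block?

3 columns plus 2 column gaps: 359.25 + 24 = 383.25 px.

383.25 px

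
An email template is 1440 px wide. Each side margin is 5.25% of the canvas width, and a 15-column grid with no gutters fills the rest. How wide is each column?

85.92 px

Margins: 5.25% × 1440 = 75.6 px each, so content = 1440 − 151.2 = 1288.8 px.
15c = 1288.8 → c = 85.92 px.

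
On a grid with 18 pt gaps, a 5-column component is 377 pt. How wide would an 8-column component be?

377 − 4·18 = 305; ÷5 gives c = 61 pt.
8-column span = 8·61 + 7·18 = 614 pt.

614 pt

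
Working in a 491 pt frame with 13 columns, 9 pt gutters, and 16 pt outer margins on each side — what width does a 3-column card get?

Content width = 491 − 2·16 = 459 pt.
13 columns + 12 gutters: 13c + 12·9 = 459.
13c = 459 − 108 = 351, so c = 27 pt.
3-column span = 3·27 + 2·9 = 99 pt.

99 pt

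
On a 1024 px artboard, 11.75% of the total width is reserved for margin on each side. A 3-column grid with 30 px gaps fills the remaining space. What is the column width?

Margins: 11.75% × 1024 = 120.32 px each, so content = 1024 − 240.64 = 783.36 px.
Subtracting 2 gaps of 30 leaves 723.36 for 3 columns, so c = 241.12 px.

241.12 px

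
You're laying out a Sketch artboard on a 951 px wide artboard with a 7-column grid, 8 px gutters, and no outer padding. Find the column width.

7 columns + 6 gutters: 7c + 6·8 = 951.
7c = 951 − 48 = 903, so c = 129 px.

129 px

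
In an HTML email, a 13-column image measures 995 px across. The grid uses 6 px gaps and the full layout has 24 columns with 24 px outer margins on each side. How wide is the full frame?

13c + 12·6 = 995 → 13c = 923 → c = 71 px.
Total width: 2·24 + 24·71 + 23·6 = 1890 px.

1890 px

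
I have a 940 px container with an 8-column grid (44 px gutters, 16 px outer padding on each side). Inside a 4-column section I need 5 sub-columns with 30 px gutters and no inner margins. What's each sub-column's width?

62.4 px

Take off 32 px of margins, leaving 908 px.
8 columns + 7 gutters: 8c + 7·44 = 908.
8c = 908 − 308 = 600, so c = 75 px.
4 columns plus 3 gutters: 300 + 132 = 432 px.
Subtracting 4 gutters of 30 leaves 312 for 5 columns, so d = 62.4 px.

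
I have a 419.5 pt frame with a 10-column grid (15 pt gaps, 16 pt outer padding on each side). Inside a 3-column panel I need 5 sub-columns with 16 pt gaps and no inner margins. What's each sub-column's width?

Outer content = 419.5 − 2·16 = 387.5 pt.
10 columns + 9 gaps: 10c + 9·15 = 387.5.
10c = 387.5 − 135 = 252.5, so c = 25.25 pt.
Span of 3: 3·25.25 + 2·15 = 75.75 + 30 = 105.75 pt.
Subtracting 4 gaps of 16 leaves 41.75 for 5 columns, so d = 8.35 pt.

8.35 pt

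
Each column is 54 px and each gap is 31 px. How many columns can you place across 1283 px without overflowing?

k columns need k·54 + (k−1)·31 = k·85 − 31.
k·85 − 31 ≤ 1283 → k ≤ 1314 / 85 ≈ 15.46, so k = 15.

15 columns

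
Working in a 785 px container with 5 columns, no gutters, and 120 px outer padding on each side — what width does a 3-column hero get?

327 px

Take off 240 px of margins, leaving 545 px.
545 / 5 = 109 px per column.
With no gutters, 3 columns span 3·109 = 327 px.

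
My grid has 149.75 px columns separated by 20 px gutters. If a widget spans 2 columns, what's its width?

Span of 2: 2·149.75 + 1·20 = 299.5 + 20 = 319.5 px.

319.5 px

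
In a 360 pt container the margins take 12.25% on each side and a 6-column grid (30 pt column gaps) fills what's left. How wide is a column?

Margins: 12.25% × 360 = 44.1 pt each, so content = 360 − 88.2 = 271.8 pt.
Subtracting 5 column gaps of 30 leaves 121.8 for 6 columns, so c = 20.3 pt.

20.3 pt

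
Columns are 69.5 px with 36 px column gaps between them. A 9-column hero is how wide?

913.5 px

9 columns plus 8 column gaps: 625.5 + 288 = 913.5 px.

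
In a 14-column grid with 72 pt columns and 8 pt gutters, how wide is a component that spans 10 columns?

10-column span = 10·72 + 9·8 = 792 pt.

792 pt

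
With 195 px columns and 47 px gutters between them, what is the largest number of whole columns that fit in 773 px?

3 columns

Each extra column adds 195 + 47 = 242 px.
(773 + 47) / 242 = 3.39, so 3 columns fit.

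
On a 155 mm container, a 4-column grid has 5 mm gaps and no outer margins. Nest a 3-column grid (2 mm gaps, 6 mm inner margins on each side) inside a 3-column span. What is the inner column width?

33 mm

4c + 3·5 = 155 → 4c = 140 → c = 35 mm.
Span of 3: 3·35 + 2·5 = 105 + 10 = 115 mm.
Inner content = 115 − 2·6 = 103 mm.
103 − 2·2 = 99; ÷3 gives d = 33 mm.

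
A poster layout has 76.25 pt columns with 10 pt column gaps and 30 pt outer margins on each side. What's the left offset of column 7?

547.5 pt

Each column+gutter stride is 86.25 pt; 6 of them past the 30 pt margin is 30 + 517.5 = 547.5 pt.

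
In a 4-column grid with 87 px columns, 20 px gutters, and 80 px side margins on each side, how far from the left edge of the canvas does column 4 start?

401 px

Each column+gutter stride is 107 px; 3 of them past the 80 px margin is 80 + 321 = 401 px.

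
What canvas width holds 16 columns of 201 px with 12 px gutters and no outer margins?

3396 px

Total width: 16·201 + 15·12 = 3396 px.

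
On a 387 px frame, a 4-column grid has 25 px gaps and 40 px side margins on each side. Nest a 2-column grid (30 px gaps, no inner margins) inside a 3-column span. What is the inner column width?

97 px

Subtract both margins: 387 − 2·40 = 307 px.
4 columns + 3 gaps: 4c + 3·25 = 307.
4c = 307 − 75 = 232, so c = 58 px.
3-column span = 3·58 + 2·25 = 224 px.
2 columns + 1 gap: 2d + 1·30 = 224.
2d = 224 − 30 = 194, so d = 97 px.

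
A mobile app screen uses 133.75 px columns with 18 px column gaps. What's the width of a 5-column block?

5-column span = 5·133.75 + 4·18 = 740.75 px.

740.75 px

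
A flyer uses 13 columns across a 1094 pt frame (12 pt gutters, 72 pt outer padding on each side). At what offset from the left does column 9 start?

Subtract both margins: 1094 − 2·72 = 950 pt.
Subtracting 12 gutters of 12 leaves 806 for 13 columns, so c = 62 pt.
Each column+gutter stride is 74 pt; 8 of them past the 72 pt margin is 72 + 592 = 664 pt.

664 pt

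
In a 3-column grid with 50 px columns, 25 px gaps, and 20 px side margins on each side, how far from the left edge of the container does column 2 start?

Column 2 starts at margin + 1·(column + gutter) = 20 + 1·75 = 95 px.

95 px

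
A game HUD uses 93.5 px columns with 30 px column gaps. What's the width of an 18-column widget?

2193 px

18 columns plus 17 column gaps: 1683 + 510 = 2193 px.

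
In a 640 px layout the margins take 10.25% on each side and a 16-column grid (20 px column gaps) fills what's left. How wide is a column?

13.05 px

640 × (1 − 2·10.25%) = 640 × 79.5% = 508.8 px for the columns.
Subtracting 15 column gaps of 20 leaves 208.8 for 16 columns, so c = 13.05 px.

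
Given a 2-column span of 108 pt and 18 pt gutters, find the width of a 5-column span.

108 − 1·18 = 90; ÷2 gives c = 45 pt.
5-column span = 5·45 + 4·18 = 297 pt.

297 pt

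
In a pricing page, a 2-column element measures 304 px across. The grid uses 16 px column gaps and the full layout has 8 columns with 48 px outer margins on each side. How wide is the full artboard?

Subtracting 1 column gap of 16 leaves 288 for 2 columns, so c = 144 px.
Total width: 2·48 + 8·144 + 7·16 = 1360 px.

1360 px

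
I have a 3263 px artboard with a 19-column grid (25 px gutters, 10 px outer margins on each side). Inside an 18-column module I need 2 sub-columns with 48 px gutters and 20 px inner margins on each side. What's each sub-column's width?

Outer content = 3263 − 2·10 = 3243 px.
19c + 18·25 = 3243 → 19c = 2793 → c = 147 px.
Span of 18: 18·147 + 17·25 = 2646 + 425 = 3071 px.
Inner content = 3071 − 2·20 = 3031 px.
3031 − 1·48 = 2983; ÷2 gives d = 1491.5 px.

1491.5 px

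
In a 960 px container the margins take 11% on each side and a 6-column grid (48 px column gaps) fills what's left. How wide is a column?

960 × (1 − 2·11%) = 960 × 78% = 748.8 px for the columns.
6 columns + 5 column gaps: 6c + 5·48 = 748.8.
6c = 748.8 − 240 = 508.8, so c = 84.8 px.

84.8 px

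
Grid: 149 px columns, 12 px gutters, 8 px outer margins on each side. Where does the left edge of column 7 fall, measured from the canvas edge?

974 px

Each column+gutter stride is 161 px; 6 of them past the 8 px margin is 8 + 966 = 974 px.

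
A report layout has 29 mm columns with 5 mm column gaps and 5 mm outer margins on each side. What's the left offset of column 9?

277 mm

Each column+gutter stride is 34 mm; 8 of them past the 5 mm margin is 5 + 272 = 277 mm.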